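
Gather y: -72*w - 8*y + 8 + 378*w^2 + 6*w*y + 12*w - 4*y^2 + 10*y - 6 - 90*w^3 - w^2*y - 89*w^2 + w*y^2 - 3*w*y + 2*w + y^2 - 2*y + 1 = -90*w^3 + 289*w^2 - 58*w + y^2*(w - 3) + y*(-w^2 + 3*w) + 3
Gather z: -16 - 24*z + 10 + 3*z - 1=-21*z - 7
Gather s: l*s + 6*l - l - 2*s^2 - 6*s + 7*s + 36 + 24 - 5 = 5*l - 2*s^2 + s*(l + 1) + 55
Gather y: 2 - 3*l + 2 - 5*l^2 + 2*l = -5*l^2 - l + 4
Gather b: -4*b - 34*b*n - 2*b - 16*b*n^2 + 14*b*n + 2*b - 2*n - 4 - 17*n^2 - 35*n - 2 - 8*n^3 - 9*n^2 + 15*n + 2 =b*(-16*n^2 - 20*n - 4) - 8*n^3 - 26*n^2 - 22*n - 4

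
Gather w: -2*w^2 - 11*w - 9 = -2*w^2 - 11*w - 9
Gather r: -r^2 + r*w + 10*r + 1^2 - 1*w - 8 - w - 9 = -r^2 + r*(w + 10) - 2*w - 16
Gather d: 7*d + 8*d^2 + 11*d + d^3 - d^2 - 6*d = d^3 + 7*d^2 + 12*d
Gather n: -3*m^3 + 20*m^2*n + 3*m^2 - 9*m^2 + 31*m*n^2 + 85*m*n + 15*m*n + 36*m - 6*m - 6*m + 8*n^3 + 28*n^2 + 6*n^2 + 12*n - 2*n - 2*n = -3*m^3 - 6*m^2 + 24*m + 8*n^3 + n^2*(31*m + 34) + n*(20*m^2 + 100*m + 8)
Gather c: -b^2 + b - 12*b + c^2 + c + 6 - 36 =-b^2 - 11*b + c^2 + c - 30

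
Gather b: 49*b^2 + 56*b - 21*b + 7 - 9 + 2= 49*b^2 + 35*b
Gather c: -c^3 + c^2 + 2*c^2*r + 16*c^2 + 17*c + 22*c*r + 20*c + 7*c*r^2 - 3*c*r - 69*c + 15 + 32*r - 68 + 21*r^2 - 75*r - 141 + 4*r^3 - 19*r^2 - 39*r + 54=-c^3 + c^2*(2*r + 17) + c*(7*r^2 + 19*r - 32) + 4*r^3 + 2*r^2 - 82*r - 140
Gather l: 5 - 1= 4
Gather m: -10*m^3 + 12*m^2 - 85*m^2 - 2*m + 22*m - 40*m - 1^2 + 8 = -10*m^3 - 73*m^2 - 20*m + 7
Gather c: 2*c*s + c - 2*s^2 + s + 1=c*(2*s + 1) - 2*s^2 + s + 1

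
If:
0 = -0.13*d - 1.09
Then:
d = -8.38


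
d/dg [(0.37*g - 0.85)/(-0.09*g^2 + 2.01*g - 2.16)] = (0.0333*g^2 - 0.153*g + 0.9093)/(0.0081*g^4 - 0.3618*g^3 + 4.4289*g^2 - 8.6832*g + 4.6656)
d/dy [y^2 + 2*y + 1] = 2*y + 2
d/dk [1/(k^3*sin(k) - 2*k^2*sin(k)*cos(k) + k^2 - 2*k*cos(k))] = (-k^3*cos(k) - 3*k^2*sin(k) + 2*k^2*cos(2*k) - 2*k*sin(k) + 2*k*sin(2*k) - 2*k + 2*cos(k))/(k^2*(k - 2*cos(k))^2*(k*sin(k) + 1)^2)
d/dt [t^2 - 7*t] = 2*t - 7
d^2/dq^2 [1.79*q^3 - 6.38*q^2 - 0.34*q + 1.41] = 10.74*q - 12.76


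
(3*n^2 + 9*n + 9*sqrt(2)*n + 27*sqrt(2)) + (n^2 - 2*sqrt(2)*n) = 4*n^2 + 9*n + 7*sqrt(2)*n + 27*sqrt(2)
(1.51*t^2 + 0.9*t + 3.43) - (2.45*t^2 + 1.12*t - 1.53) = -0.94*t^2 - 0.22*t + 4.96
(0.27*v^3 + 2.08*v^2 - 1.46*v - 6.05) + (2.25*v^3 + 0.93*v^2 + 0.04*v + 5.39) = 2.52*v^3 + 3.01*v^2 - 1.42*v - 0.66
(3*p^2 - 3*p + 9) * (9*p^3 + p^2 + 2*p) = 27*p^5 - 24*p^4 + 84*p^3 + 3*p^2 + 18*p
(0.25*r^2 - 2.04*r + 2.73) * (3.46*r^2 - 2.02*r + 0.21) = 0.865*r^4 - 7.5634*r^3 + 13.6191*r^2 - 5.943*r + 0.5733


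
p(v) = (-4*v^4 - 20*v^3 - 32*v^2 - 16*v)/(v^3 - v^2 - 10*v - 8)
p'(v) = (-3*v^2 + 2*v + 10)*(-4*v^4 - 20*v^3 - 32*v^2 - 16*v)/(v^3 - v^2 - 10*v - 8)^2 + (-16*v^3 - 60*v^2 - 64*v - 16)/(v^3 - v^2 - 10*v - 8) = 4*(-v^2 + 8*v + 8)/(v^2 - 8*v + 16)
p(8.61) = -79.26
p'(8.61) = 0.52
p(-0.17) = -0.30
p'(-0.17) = 1.52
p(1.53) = 8.75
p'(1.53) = 11.74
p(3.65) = 235.69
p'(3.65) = 779.67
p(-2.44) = 0.67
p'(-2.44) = -1.69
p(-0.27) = -0.44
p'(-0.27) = 1.27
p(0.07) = 0.15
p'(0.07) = 2.22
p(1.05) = 4.34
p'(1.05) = 7.03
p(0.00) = 0.00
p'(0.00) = 2.00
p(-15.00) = 41.05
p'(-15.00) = -3.73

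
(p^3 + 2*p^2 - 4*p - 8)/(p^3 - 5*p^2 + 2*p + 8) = (p^2 + 4*p + 4)/(p^2 - 3*p - 4)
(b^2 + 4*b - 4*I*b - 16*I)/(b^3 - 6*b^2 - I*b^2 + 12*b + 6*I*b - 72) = (b + 4)/(b^2 + 3*b*(-2 + I) - 18*I)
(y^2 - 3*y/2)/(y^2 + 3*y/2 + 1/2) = y*(2*y - 3)/(2*y^2 + 3*y + 1)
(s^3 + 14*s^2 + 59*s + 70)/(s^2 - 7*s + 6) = (s^3 + 14*s^2 + 59*s + 70)/(s^2 - 7*s + 6)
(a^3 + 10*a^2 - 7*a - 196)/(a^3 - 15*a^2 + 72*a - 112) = (a^2 + 14*a + 49)/(a^2 - 11*a + 28)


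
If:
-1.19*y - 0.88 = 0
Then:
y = -0.74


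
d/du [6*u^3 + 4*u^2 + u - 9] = 18*u^2 + 8*u + 1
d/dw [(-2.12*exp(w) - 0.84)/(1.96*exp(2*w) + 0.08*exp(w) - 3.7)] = (4.1552*exp(2*w) + 3.2928*exp(w) + 7.9112)*exp(w)/(3.8416*exp(4*w) + 0.3136*exp(3*w) - 14.4976*exp(2*w) - 0.592*exp(w) + 13.69)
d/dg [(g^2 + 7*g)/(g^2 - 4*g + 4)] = (-11*g - 14)/(g^3 - 6*g^2 + 12*g - 8)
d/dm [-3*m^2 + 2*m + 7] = 2 - 6*m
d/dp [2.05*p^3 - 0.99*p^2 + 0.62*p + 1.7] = 6.15*p^2 - 1.98*p + 0.62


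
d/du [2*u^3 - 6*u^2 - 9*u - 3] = 6*u^2 - 12*u - 9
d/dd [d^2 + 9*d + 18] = 2*d + 9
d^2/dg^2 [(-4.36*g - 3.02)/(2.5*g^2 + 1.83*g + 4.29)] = (-(4.36*g + 3.02)*(5.0*g + 1.83)*(10.0*g + 3.66) + (65.4*g + 31.0576)*(2.5*g^2 + 1.83*g + 4.29))/(2.5*g^2 + 1.83*g + 4.29)^3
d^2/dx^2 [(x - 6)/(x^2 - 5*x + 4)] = 2*((11 - 3*x)*(x^2 - 5*x + 4) + (x - 6)*(2*x - 5)^2)/(x^2 - 5*x + 4)^3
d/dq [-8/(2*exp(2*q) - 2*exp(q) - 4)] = (8*exp(q) - 4)*exp(q)/(-exp(2*q) + exp(q) + 2)^2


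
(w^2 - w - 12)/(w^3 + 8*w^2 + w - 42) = (w - 4)/(w^2 + 5*w - 14)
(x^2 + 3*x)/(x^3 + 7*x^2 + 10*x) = (x + 3)/(x^2 + 7*x + 10)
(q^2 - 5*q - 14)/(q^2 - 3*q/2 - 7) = 2*(q - 7)/(2*q - 7)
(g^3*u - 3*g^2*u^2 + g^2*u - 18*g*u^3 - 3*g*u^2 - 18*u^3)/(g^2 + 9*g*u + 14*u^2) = u*(g^3 - 3*g^2*u + g^2 - 18*g*u^2 - 3*g*u - 18*u^2)/(g^2 + 9*g*u + 14*u^2)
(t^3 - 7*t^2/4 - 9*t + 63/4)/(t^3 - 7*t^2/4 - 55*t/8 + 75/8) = 2*(4*t^2 + 5*t - 21)/(8*t^2 + 10*t - 25)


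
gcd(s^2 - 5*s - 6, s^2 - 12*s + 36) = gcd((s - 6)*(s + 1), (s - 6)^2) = s - 6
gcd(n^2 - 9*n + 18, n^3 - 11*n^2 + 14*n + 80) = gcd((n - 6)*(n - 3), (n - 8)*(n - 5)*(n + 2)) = 1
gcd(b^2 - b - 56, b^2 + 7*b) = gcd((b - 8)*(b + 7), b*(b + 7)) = b + 7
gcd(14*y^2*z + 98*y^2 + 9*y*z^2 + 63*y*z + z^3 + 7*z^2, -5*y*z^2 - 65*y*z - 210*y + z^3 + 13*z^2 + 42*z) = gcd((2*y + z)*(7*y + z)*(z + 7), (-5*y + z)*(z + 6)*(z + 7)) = z + 7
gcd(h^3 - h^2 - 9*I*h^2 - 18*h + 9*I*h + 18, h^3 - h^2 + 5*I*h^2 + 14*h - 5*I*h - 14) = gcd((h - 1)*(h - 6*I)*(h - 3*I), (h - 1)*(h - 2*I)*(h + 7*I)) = h - 1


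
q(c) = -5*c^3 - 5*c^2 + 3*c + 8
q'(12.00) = -2277.00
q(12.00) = -9316.00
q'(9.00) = -1302.00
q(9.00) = -4015.00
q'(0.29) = -1.16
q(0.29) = 8.33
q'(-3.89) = -185.08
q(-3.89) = 214.99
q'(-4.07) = -204.77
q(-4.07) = 250.06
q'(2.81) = -143.54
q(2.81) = -133.99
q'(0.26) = -0.61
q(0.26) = 8.35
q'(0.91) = -18.52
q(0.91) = 2.82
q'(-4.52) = -258.26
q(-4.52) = 354.02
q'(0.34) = -2.13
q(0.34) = 8.25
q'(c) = -15*c^2 - 10*c + 3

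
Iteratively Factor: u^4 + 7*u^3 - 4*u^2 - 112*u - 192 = (u + 4)*(u^3 + 3*u^2 - 16*u - 48) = (u + 3)*(u + 4)*(u^2 - 16) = (u + 3)*(u + 4)^2*(u - 4)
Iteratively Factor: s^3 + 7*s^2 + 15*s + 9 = (s + 1)*(s^2 + 6*s + 9) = (s + 1)*(s + 3)*(s + 3)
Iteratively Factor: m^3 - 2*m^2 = (m - 2)*(m^2) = m*(m - 2)*(m)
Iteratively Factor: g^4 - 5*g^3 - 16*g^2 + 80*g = (g)*(g^3 - 5*g^2 - 16*g + 80) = g*(g - 4)*(g^2 - g - 20) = g*(g - 5)*(g - 4)*(g + 4)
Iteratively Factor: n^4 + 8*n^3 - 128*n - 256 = (n + 4)*(n^3 + 4*n^2 - 16*n - 64) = (n + 4)^2*(n^2 - 16) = (n - 4)*(n + 4)^2*(n + 4)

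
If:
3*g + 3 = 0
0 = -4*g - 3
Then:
No Solution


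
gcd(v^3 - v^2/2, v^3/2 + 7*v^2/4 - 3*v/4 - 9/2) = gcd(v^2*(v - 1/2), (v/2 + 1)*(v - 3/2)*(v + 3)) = 1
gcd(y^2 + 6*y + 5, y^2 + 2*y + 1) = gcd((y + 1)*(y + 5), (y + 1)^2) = y + 1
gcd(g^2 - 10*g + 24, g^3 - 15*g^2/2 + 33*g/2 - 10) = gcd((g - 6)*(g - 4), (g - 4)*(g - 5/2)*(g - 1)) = g - 4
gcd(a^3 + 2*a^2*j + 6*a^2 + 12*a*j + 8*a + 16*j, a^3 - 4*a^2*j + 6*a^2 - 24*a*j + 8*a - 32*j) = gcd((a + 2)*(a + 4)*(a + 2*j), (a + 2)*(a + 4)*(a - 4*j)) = a^2 + 6*a + 8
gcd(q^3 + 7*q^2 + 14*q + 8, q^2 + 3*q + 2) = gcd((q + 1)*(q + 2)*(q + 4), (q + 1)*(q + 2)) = q^2 + 3*q + 2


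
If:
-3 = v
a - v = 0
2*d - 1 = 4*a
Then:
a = -3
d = -11/2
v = -3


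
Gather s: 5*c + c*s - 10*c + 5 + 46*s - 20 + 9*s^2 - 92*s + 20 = -5*c + 9*s^2 + s*(c - 46) + 5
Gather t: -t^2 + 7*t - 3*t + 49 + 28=-t^2 + 4*t + 77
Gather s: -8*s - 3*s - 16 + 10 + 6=-11*s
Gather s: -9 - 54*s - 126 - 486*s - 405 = -540*s - 540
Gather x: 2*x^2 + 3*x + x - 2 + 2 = 2*x^2 + 4*x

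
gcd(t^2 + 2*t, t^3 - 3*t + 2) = t + 2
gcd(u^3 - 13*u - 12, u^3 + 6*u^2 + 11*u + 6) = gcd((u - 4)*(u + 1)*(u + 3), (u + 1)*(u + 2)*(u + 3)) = u^2 + 4*u + 3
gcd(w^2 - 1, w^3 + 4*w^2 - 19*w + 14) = w - 1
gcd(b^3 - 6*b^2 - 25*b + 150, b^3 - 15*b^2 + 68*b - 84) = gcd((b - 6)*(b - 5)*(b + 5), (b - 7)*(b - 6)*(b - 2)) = b - 6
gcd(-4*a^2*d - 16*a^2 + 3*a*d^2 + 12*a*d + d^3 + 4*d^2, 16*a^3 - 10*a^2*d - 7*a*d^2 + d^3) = a - d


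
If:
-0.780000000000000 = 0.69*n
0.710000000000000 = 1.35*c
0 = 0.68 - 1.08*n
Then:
No Solution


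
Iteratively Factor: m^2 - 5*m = (m)*(m - 5)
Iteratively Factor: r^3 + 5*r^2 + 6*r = (r + 3)*(r^2 + 2*r) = r*(r + 3)*(r + 2)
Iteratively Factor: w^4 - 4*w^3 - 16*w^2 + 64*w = (w - 4)*(w^3 - 16*w) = (w - 4)^2*(w^2 + 4*w) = w*(w - 4)^2*(w + 4)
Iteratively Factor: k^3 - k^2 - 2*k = (k - 2)*(k^2 + k) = k*(k - 2)*(k + 1)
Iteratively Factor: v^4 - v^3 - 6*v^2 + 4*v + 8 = (v - 2)*(v^3 + v^2 - 4*v - 4) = (v - 2)^2*(v^2 + 3*v + 2) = (v - 2)^2*(v + 2)*(v + 1)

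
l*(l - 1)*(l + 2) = l^3 + l^2 - 2*l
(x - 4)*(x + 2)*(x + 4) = x^3 + 2*x^2 - 16*x - 32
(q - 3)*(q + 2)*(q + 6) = q^3 + 5*q^2 - 12*q - 36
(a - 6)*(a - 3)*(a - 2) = a^3 - 11*a^2 + 36*a - 36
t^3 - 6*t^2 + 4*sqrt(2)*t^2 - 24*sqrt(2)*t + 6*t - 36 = (t - 6)*(t + sqrt(2))*(t + 3*sqrt(2))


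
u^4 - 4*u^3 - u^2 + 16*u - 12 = (u - 3)*(u - 2)*(u - 1)*(u + 2)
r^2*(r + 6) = r^3 + 6*r^2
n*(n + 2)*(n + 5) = n^3 + 7*n^2 + 10*n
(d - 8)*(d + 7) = d^2 - d - 56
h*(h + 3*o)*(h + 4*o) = h^3 + 7*h^2*o + 12*h*o^2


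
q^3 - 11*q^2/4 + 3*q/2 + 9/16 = (q - 3/2)^2*(q + 1/4)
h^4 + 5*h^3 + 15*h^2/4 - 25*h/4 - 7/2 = (h - 1)*(h + 1/2)*(h + 2)*(h + 7/2)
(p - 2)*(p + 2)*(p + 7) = p^3 + 7*p^2 - 4*p - 28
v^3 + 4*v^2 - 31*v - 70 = (v - 5)*(v + 2)*(v + 7)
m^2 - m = m*(m - 1)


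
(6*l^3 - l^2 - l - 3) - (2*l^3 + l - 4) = 4*l^3 - l^2 - 2*l + 1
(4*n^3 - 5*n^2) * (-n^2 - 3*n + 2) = -4*n^5 - 7*n^4 + 23*n^3 - 10*n^2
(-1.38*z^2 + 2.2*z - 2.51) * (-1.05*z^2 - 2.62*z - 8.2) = 1.449*z^4 + 1.3056*z^3 + 8.1875*z^2 - 11.4638*z + 20.582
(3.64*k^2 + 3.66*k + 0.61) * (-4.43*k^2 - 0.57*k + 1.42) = -16.1252*k^4 - 18.2886*k^3 + 0.380300000000001*k^2 + 4.8495*k + 0.8662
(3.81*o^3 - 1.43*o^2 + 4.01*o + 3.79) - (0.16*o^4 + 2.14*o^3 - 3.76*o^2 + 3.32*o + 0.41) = -0.16*o^4 + 1.67*o^3 + 2.33*o^2 + 0.69*o + 3.38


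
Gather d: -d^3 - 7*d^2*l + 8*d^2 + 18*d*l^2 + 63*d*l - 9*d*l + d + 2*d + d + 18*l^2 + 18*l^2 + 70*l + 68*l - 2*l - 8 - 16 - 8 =-d^3 + d^2*(8 - 7*l) + d*(18*l^2 + 54*l + 4) + 36*l^2 + 136*l - 32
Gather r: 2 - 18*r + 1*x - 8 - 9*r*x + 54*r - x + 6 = r*(36 - 9*x)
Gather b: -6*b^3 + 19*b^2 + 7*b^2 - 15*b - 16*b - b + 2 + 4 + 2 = -6*b^3 + 26*b^2 - 32*b + 8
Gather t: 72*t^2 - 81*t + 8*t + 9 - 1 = 72*t^2 - 73*t + 8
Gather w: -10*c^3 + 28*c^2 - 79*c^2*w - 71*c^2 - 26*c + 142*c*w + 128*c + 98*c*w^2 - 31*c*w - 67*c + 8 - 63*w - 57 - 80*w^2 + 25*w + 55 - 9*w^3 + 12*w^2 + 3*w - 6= -10*c^3 - 43*c^2 + 35*c - 9*w^3 + w^2*(98*c - 68) + w*(-79*c^2 + 111*c - 35)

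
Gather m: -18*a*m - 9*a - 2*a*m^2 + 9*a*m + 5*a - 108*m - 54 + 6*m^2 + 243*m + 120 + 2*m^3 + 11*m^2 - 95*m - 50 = -4*a + 2*m^3 + m^2*(17 - 2*a) + m*(40 - 9*a) + 16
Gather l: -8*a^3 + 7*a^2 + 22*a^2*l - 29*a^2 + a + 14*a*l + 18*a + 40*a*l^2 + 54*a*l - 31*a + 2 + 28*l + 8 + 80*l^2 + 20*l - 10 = -8*a^3 - 22*a^2 - 12*a + l^2*(40*a + 80) + l*(22*a^2 + 68*a + 48)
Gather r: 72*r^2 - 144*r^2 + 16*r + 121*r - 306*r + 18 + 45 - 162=-72*r^2 - 169*r - 99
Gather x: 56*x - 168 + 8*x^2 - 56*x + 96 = 8*x^2 - 72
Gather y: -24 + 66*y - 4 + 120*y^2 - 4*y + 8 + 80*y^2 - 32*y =200*y^2 + 30*y - 20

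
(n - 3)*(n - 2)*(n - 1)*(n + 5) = n^4 - n^3 - 19*n^2 + 49*n - 30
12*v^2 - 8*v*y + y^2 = (-6*v + y)*(-2*v + y)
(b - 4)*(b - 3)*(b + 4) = b^3 - 3*b^2 - 16*b + 48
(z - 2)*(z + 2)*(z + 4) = z^3 + 4*z^2 - 4*z - 16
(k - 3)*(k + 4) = k^2 + k - 12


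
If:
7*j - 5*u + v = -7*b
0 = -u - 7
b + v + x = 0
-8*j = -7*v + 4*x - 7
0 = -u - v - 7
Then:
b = -47/12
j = -13/12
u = -7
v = 0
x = 47/12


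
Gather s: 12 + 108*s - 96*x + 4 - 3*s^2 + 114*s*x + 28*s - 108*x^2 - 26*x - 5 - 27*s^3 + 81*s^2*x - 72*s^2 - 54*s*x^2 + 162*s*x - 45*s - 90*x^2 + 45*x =-27*s^3 + s^2*(81*x - 75) + s*(-54*x^2 + 276*x + 91) - 198*x^2 - 77*x + 11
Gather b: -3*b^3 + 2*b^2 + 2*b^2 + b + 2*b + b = -3*b^3 + 4*b^2 + 4*b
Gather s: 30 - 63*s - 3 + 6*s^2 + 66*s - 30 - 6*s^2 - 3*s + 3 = 0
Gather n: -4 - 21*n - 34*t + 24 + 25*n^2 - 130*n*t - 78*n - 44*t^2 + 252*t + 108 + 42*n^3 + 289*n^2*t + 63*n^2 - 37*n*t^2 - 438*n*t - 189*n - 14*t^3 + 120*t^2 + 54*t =42*n^3 + n^2*(289*t + 88) + n*(-37*t^2 - 568*t - 288) - 14*t^3 + 76*t^2 + 272*t + 128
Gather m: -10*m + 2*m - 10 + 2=-8*m - 8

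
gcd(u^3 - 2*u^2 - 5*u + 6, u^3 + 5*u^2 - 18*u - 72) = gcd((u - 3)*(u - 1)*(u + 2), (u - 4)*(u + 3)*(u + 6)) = 1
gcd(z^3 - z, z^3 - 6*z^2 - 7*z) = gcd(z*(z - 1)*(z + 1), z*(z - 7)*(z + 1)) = z^2 + z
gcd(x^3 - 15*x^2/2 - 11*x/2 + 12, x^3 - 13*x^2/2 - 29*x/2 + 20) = x^2 - 9*x + 8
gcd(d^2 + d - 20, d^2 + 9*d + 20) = d + 5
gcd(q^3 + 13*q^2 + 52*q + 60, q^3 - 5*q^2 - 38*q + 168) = q + 6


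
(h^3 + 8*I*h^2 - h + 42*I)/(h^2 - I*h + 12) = (h^2 + 5*I*h + 14)/(h - 4*I)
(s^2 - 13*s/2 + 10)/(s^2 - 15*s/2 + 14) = (2*s - 5)/(2*s - 7)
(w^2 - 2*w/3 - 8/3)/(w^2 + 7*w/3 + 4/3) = (w - 2)/(w + 1)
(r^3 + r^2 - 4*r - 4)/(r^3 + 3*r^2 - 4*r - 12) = (r + 1)/(r + 3)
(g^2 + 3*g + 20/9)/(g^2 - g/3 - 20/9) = (3*g + 5)/(3*g - 5)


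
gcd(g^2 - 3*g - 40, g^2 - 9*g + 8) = g - 8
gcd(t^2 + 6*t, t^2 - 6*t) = t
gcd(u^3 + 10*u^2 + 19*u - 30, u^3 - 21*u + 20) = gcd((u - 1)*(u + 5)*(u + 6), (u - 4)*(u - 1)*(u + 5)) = u^2 + 4*u - 5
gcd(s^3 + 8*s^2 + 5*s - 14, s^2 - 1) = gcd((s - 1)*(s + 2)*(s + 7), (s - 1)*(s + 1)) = s - 1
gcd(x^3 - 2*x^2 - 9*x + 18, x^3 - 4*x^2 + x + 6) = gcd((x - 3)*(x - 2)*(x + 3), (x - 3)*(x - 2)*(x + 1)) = x^2 - 5*x + 6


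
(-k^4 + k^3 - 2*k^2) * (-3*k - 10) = 3*k^5 + 7*k^4 - 4*k^3 + 20*k^2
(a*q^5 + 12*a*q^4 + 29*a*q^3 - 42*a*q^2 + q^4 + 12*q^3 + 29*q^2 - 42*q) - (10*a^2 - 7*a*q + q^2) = -10*a^2 + a*q^5 + 12*a*q^4 + 29*a*q^3 - 42*a*q^2 + 7*a*q + q^4 + 12*q^3 + 28*q^2 - 42*q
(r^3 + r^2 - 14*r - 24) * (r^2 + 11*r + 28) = r^5 + 12*r^4 + 25*r^3 - 150*r^2 - 656*r - 672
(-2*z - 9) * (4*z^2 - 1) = -8*z^3 - 36*z^2 + 2*z + 9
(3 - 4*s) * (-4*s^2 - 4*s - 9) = 16*s^3 + 4*s^2 + 24*s - 27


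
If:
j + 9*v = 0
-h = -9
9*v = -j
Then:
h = 9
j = -9*v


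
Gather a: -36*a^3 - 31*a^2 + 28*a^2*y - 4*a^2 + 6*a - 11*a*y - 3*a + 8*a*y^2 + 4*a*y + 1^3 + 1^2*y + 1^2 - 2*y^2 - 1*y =-36*a^3 + a^2*(28*y - 35) + a*(8*y^2 - 7*y + 3) - 2*y^2 + 2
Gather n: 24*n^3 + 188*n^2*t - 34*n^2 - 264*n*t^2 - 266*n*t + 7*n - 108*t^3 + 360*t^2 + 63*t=24*n^3 + n^2*(188*t - 34) + n*(-264*t^2 - 266*t + 7) - 108*t^3 + 360*t^2 + 63*t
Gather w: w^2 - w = w^2 - w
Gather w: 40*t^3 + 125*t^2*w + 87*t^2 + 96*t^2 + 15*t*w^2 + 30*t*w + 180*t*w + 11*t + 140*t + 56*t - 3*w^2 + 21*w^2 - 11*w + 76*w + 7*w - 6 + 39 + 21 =40*t^3 + 183*t^2 + 207*t + w^2*(15*t + 18) + w*(125*t^2 + 210*t + 72) + 54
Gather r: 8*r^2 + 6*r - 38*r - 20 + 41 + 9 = 8*r^2 - 32*r + 30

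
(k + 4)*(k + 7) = k^2 + 11*k + 28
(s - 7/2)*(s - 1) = s^2 - 9*s/2 + 7/2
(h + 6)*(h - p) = h^2 - h*p + 6*h - 6*p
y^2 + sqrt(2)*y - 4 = (y - sqrt(2))*(y + 2*sqrt(2))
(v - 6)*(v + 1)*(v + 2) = v^3 - 3*v^2 - 16*v - 12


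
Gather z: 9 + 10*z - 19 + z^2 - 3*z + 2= z^2 + 7*z - 8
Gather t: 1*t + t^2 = t^2 + t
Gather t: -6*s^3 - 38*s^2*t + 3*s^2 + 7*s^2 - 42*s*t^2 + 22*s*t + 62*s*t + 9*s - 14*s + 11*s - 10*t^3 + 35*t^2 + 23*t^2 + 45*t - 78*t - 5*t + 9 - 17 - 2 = -6*s^3 + 10*s^2 + 6*s - 10*t^3 + t^2*(58 - 42*s) + t*(-38*s^2 + 84*s - 38) - 10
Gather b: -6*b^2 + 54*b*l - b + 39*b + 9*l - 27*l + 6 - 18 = -6*b^2 + b*(54*l + 38) - 18*l - 12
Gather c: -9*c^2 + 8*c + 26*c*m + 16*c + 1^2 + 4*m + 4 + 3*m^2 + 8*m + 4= -9*c^2 + c*(26*m + 24) + 3*m^2 + 12*m + 9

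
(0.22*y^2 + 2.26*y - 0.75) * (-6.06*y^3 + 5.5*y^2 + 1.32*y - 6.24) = -1.3332*y^5 - 12.4856*y^4 + 17.2654*y^3 - 2.5146*y^2 - 15.0924*y + 4.68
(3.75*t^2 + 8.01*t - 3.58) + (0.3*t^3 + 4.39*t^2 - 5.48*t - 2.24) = 0.3*t^3 + 8.14*t^2 + 2.53*t - 5.82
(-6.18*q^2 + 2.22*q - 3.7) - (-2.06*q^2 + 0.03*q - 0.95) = -4.12*q^2 + 2.19*q - 2.75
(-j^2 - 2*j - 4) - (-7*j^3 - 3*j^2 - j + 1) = 7*j^3 + 2*j^2 - j - 5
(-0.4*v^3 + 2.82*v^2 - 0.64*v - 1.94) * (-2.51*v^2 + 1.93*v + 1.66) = 1.004*v^5 - 7.8502*v^4 + 6.385*v^3 + 8.3154*v^2 - 4.8066*v - 3.2204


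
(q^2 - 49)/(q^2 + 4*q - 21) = (q - 7)/(q - 3)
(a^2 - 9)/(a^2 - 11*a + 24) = (a + 3)/(a - 8)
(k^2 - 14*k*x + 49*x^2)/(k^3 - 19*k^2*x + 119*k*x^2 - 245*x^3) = 1/(k - 5*x)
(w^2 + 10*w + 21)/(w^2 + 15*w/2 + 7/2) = 2*(w + 3)/(2*w + 1)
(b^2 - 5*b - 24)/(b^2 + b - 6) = (b - 8)/(b - 2)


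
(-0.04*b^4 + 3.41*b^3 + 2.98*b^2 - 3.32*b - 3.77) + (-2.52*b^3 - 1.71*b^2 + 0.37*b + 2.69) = -0.04*b^4 + 0.89*b^3 + 1.27*b^2 - 2.95*b - 1.08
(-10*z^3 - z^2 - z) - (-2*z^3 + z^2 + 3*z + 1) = -8*z^3 - 2*z^2 - 4*z - 1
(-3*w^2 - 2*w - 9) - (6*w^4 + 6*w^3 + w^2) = -6*w^4 - 6*w^3 - 4*w^2 - 2*w - 9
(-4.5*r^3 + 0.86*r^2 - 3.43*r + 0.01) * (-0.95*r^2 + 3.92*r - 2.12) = 4.275*r^5 - 18.457*r^4 + 16.1697*r^3 - 15.2783*r^2 + 7.3108*r - 0.0212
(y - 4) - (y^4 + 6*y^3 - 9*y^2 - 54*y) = -y^4 - 6*y^3 + 9*y^2 + 55*y - 4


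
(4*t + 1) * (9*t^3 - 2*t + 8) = 36*t^4 + 9*t^3 - 8*t^2 + 30*t + 8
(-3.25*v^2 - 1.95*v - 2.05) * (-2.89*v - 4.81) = 9.3925*v^3 + 21.268*v^2 + 15.304*v + 9.8605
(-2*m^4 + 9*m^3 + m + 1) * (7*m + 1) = -14*m^5 + 61*m^4 + 9*m^3 + 7*m^2 + 8*m + 1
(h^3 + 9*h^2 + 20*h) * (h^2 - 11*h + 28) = h^5 - 2*h^4 - 51*h^3 + 32*h^2 + 560*h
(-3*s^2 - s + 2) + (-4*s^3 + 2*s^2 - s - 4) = -4*s^3 - s^2 - 2*s - 2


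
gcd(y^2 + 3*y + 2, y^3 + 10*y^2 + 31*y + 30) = y + 2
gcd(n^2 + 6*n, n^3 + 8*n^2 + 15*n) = n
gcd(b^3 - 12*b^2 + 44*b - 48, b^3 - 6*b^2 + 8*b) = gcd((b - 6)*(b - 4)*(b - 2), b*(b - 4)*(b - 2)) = b^2 - 6*b + 8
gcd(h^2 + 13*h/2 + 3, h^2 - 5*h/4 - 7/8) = h + 1/2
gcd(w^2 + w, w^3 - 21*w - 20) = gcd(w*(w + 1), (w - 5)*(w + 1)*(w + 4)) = w + 1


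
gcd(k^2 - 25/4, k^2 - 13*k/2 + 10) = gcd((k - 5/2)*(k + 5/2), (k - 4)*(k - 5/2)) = k - 5/2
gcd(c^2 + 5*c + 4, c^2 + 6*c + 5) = c + 1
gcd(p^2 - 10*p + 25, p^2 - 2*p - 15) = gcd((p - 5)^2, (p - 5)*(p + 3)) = p - 5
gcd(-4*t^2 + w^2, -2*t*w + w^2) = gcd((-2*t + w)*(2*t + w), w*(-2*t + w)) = 2*t - w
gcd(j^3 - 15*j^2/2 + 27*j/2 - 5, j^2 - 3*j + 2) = j - 2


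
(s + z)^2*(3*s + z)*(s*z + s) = 3*s^4*z + 3*s^4 + 7*s^3*z^2 + 7*s^3*z + 5*s^2*z^3 + 5*s^2*z^2 + s*z^4 + s*z^3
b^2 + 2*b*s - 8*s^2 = (b - 2*s)*(b + 4*s)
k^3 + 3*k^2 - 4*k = k*(k - 1)*(k + 4)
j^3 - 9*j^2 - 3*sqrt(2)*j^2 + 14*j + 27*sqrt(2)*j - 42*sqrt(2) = (j - 7)*(j - 2)*(j - 3*sqrt(2))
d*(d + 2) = d^2 + 2*d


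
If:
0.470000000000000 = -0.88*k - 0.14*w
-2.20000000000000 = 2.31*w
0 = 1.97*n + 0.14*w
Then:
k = -0.38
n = 0.07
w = -0.95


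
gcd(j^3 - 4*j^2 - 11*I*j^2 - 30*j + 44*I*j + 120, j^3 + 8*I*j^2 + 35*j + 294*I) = j - 6*I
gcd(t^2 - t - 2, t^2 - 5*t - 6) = t + 1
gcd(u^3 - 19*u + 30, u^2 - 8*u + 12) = u - 2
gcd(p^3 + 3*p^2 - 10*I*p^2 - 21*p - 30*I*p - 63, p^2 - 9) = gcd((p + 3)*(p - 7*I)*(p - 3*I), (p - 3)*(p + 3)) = p + 3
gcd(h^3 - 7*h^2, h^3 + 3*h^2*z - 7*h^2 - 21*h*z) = h^2 - 7*h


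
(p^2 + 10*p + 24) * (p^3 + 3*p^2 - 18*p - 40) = p^5 + 13*p^4 + 36*p^3 - 148*p^2 - 832*p - 960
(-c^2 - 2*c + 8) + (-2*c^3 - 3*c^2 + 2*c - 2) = -2*c^3 - 4*c^2 + 6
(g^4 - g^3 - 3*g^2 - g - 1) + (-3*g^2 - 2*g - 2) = g^4 - g^3 - 6*g^2 - 3*g - 3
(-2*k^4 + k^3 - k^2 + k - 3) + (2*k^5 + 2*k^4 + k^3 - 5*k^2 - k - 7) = 2*k^5 + 2*k^3 - 6*k^2 - 10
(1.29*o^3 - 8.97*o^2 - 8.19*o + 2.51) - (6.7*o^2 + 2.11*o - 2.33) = 1.29*o^3 - 15.67*o^2 - 10.3*o + 4.84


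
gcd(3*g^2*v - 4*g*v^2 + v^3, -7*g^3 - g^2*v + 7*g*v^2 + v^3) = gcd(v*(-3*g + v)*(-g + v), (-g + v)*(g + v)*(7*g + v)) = -g + v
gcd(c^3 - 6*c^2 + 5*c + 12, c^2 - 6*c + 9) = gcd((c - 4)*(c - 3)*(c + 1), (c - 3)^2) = c - 3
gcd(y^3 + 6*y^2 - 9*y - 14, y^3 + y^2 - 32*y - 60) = 1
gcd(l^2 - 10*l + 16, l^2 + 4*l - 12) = l - 2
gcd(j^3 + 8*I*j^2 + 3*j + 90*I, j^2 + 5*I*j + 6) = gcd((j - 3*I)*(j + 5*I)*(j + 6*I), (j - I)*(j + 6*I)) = j + 6*I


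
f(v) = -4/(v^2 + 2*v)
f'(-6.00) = -0.07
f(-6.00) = -0.17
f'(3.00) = 0.14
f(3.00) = -0.27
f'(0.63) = 4.75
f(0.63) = -2.41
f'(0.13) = 117.90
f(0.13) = -14.45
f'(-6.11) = -0.06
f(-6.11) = -0.16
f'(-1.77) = -37.17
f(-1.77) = 9.83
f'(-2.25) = -31.60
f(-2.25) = -7.11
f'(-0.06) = 555.02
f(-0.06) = 34.36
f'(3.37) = 0.11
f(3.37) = -0.22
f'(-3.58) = -0.65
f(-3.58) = -0.71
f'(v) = -4*(-2*v - 2)/(v^2 + 2*v)^2 = 8*(v + 1)/(v^2*(v + 2)^2)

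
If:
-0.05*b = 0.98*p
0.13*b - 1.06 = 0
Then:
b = 8.15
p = -0.42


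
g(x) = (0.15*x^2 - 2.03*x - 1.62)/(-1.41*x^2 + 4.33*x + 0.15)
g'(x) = (0.3*x - 2.03)/(-1.41*x^2 + 4.33*x + 0.15) + (2.82*x - 4.33)*(0.15*x^2 - 2.03*x - 1.62)/(-1.41*x^2 + 4.33*x + 0.15)^2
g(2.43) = -2.42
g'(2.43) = -3.15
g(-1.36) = -0.17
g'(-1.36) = 0.13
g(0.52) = -1.30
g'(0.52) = 0.92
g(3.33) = 6.30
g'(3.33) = -28.92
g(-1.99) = -0.21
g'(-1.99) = 0.04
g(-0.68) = 0.05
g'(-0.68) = 0.74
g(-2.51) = -0.23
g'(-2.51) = 0.01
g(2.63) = -3.32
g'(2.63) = -6.43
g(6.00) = 0.34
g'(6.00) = -0.16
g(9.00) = 0.10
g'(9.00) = -0.04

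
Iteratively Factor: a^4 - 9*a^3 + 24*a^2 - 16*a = (a)*(a^3 - 9*a^2 + 24*a - 16) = a*(a - 4)*(a^2 - 5*a + 4) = a*(a - 4)^2*(a - 1)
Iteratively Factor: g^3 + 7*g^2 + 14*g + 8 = (g + 4)*(g^2 + 3*g + 2) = (g + 2)*(g + 4)*(g + 1)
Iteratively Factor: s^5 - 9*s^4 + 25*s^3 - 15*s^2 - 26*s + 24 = (s - 4)*(s^4 - 5*s^3 + 5*s^2 + 5*s - 6) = (s - 4)*(s - 1)*(s^3 - 4*s^2 + s + 6) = (s - 4)*(s - 1)*(s + 1)*(s^2 - 5*s + 6) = (s - 4)*(s - 2)*(s - 1)*(s + 1)*(s - 3)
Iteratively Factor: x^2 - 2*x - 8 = (x - 4)*(x + 2)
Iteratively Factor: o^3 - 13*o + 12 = (o + 4)*(o^2 - 4*o + 3) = (o - 3)*(o + 4)*(o - 1)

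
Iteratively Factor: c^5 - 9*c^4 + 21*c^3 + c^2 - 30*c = (c - 2)*(c^4 - 7*c^3 + 7*c^2 + 15*c) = (c - 2)*(c + 1)*(c^3 - 8*c^2 + 15*c) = c*(c - 2)*(c + 1)*(c^2 - 8*c + 15) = c*(c - 5)*(c - 2)*(c + 1)*(c - 3)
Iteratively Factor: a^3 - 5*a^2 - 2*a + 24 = (a - 3)*(a^2 - 2*a - 8) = (a - 3)*(a + 2)*(a - 4)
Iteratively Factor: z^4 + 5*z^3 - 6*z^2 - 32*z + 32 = (z + 4)*(z^3 + z^2 - 10*z + 8) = (z - 2)*(z + 4)*(z^2 + 3*z - 4) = (z - 2)*(z - 1)*(z + 4)*(z + 4)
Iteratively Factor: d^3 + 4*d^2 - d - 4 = (d + 1)*(d^2 + 3*d - 4) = (d - 1)*(d + 1)*(d + 4)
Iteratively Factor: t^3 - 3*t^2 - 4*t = (t + 1)*(t^2 - 4*t) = (t - 4)*(t + 1)*(t)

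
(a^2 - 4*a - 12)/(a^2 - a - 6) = (a - 6)/(a - 3)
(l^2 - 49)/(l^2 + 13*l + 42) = (l - 7)/(l + 6)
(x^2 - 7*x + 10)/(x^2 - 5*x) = (x - 2)/x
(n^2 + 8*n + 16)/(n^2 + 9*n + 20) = (n + 4)/(n + 5)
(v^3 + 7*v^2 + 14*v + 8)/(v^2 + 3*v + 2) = v + 4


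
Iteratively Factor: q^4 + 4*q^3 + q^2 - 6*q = (q - 1)*(q^3 + 5*q^2 + 6*q) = (q - 1)*(q + 3)*(q^2 + 2*q) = (q - 1)*(q + 2)*(q + 3)*(q)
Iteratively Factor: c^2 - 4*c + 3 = (c - 1)*(c - 3)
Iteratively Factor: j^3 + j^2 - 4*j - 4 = (j + 1)*(j^2 - 4) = (j + 1)*(j + 2)*(j - 2)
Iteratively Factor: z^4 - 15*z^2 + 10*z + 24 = (z - 2)*(z^3 + 2*z^2 - 11*z - 12) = (z - 2)*(z + 4)*(z^2 - 2*z - 3) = (z - 3)*(z - 2)*(z + 4)*(z + 1)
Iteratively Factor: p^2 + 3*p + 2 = (p + 2)*(p + 1)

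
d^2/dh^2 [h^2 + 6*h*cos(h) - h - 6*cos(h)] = -6*h*cos(h) - 12*sin(h) + 6*cos(h) + 2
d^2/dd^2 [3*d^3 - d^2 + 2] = 18*d - 2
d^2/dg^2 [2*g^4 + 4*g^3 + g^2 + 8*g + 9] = 24*g^2 + 24*g + 2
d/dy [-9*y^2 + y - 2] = 1 - 18*y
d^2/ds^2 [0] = 0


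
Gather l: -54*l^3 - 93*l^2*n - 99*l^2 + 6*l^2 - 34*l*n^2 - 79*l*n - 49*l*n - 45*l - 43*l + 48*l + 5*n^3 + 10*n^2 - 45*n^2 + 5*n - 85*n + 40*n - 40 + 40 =-54*l^3 + l^2*(-93*n - 93) + l*(-34*n^2 - 128*n - 40) + 5*n^3 - 35*n^2 - 40*n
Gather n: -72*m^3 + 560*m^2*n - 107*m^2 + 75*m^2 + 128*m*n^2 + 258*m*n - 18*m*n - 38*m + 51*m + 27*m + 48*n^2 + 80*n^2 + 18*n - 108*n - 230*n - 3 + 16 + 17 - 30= -72*m^3 - 32*m^2 + 40*m + n^2*(128*m + 128) + n*(560*m^2 + 240*m - 320)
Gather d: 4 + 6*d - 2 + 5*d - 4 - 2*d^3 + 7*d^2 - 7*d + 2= -2*d^3 + 7*d^2 + 4*d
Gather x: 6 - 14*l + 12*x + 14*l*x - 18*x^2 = -14*l - 18*x^2 + x*(14*l + 12) + 6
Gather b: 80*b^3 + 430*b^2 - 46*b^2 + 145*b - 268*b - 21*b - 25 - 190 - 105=80*b^3 + 384*b^2 - 144*b - 320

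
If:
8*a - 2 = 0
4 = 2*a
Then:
No Solution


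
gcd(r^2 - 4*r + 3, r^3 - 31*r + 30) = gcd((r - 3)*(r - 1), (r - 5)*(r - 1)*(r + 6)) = r - 1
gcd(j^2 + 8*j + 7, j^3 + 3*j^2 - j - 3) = j + 1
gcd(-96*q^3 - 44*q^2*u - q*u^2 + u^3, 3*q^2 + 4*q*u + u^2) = 3*q + u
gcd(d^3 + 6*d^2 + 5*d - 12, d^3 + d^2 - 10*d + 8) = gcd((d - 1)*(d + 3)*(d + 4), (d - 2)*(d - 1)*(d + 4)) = d^2 + 3*d - 4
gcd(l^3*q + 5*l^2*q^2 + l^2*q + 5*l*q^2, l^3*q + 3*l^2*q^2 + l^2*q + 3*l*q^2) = l^2*q + l*q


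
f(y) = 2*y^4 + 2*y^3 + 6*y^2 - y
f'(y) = 8*y^3 + 6*y^2 + 12*y - 1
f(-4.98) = 1136.89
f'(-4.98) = -900.01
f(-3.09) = 183.70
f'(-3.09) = -216.82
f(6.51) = 4391.71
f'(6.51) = 2538.56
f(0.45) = 1.03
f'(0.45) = 6.34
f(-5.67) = 1901.10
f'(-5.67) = -1334.42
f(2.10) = 81.78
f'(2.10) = 124.75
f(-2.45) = 81.11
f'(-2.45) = -112.03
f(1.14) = 13.00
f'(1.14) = 32.33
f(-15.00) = 95865.00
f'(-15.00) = -25831.00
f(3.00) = 267.00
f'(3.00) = 305.00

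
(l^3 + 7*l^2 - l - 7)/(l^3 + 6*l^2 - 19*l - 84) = (l^2 - 1)/(l^2 - l - 12)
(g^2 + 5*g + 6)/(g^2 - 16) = (g^2 + 5*g + 6)/(g^2 - 16)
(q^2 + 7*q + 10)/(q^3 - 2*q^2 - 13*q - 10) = (q + 5)/(q^2 - 4*q - 5)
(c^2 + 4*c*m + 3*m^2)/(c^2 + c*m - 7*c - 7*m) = (c + 3*m)/(c - 7)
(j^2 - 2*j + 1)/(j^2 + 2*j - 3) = (j - 1)/(j + 3)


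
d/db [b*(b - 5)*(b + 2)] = 3*b^2 - 6*b - 10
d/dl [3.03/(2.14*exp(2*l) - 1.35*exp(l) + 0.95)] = (4.0905 - 12.9684*exp(l))*exp(l)/(2.14*exp(2*l) - 1.35*exp(l) + 0.95)^2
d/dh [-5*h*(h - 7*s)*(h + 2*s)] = -15*h^2 + 50*h*s + 70*s^2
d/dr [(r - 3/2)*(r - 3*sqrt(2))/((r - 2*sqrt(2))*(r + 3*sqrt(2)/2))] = (3*r^2 + 5*sqrt(2)*r^2 - 18*sqrt(2)*r - 24*r + 27 + 36*sqrt(2))/(2*r^4 - 2*sqrt(2)*r^3 - 23*r^2 + 12*sqrt(2)*r + 72)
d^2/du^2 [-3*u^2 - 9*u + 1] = -6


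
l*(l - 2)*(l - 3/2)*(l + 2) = l^4 - 3*l^3/2 - 4*l^2 + 6*l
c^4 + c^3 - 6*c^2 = c^2*(c - 2)*(c + 3)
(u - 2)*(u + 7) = u^2 + 5*u - 14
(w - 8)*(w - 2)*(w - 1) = w^3 - 11*w^2 + 26*w - 16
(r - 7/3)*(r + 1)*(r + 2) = r^3 + 2*r^2/3 - 5*r - 14/3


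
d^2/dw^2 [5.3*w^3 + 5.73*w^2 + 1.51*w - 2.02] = 31.8*w + 11.46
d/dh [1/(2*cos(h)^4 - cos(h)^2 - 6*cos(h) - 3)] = 2*(2*cos(h) + cos(3*h) - 3)*sin(h)/(-2*cos(h)^4 + cos(h)^2 + 6*cos(h) + 3)^2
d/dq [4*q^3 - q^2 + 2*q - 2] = 12*q^2 - 2*q + 2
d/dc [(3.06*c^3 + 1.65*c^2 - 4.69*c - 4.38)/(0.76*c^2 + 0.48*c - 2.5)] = (2.3256*c^4 + 2.9376*c^3 - 18.5936*c^2 - 1.5924*c + 13.8274)/(0.5776*c^4 + 0.7296*c^3 - 3.5696*c^2 - 2.4*c + 6.25)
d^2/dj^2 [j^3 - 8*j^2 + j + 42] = 6*j - 16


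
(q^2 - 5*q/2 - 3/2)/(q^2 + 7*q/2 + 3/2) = (q - 3)/(q + 3)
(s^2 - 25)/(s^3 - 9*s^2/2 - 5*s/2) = 2*(s + 5)/(s*(2*s + 1))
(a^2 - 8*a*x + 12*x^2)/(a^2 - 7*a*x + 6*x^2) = (-a + 2*x)/(-a + x)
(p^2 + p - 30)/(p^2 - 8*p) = (p^2 + p - 30)/(p*(p - 8))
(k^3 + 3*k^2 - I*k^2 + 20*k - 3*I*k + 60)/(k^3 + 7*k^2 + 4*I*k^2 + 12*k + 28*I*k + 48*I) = (k - 5*I)/(k + 4)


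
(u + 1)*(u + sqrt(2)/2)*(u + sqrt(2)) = u^3 + u^2 + 3*sqrt(2)*u^2/2 + u + 3*sqrt(2)*u/2 + 1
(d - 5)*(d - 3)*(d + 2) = d^3 - 6*d^2 - d + 30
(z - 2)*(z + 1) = z^2 - z - 2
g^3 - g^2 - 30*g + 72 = (g - 4)*(g - 3)*(g + 6)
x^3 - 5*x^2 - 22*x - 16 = (x - 8)*(x + 1)*(x + 2)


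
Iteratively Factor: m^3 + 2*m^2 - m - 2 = (m - 1)*(m^2 + 3*m + 2) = (m - 1)*(m + 2)*(m + 1)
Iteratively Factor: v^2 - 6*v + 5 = (v - 5)*(v - 1)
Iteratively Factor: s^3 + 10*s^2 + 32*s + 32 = (s + 2)*(s^2 + 8*s + 16) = (s + 2)*(s + 4)*(s + 4)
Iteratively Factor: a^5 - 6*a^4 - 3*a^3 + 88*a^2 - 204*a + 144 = (a - 3)*(a^4 - 3*a^3 - 12*a^2 + 52*a - 48) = (a - 3)^2*(a^3 - 12*a + 16) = (a - 3)^2*(a + 4)*(a^2 - 4*a + 4) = (a - 3)^2*(a - 2)*(a + 4)*(a - 2)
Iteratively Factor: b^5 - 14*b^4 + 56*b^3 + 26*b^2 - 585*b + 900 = (b - 3)*(b^4 - 11*b^3 + 23*b^2 + 95*b - 300) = (b - 3)*(b + 3)*(b^3 - 14*b^2 + 65*b - 100) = (b - 5)*(b - 3)*(b + 3)*(b^2 - 9*b + 20) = (b - 5)^2*(b - 3)*(b + 3)*(b - 4)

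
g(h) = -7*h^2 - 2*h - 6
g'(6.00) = -86.00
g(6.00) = -270.00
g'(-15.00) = 208.00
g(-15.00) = -1551.00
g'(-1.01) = 12.14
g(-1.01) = -11.12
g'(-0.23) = 1.22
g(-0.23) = -5.91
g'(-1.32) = 16.48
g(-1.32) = -15.56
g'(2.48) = -36.72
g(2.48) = -54.01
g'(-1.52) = 19.28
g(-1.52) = -19.13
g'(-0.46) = 4.44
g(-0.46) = -6.56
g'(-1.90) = 24.60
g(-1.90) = -27.47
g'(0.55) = -9.70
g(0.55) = -9.22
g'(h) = -14*h - 2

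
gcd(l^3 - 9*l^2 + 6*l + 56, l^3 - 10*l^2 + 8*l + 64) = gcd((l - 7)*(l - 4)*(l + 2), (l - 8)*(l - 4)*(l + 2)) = l^2 - 2*l - 8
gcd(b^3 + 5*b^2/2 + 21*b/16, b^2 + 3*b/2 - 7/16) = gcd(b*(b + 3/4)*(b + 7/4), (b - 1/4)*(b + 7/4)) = b + 7/4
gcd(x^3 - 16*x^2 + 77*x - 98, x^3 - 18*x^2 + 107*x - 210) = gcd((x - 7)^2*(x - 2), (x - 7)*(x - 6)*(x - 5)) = x - 7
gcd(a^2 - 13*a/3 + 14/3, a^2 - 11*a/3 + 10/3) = a - 2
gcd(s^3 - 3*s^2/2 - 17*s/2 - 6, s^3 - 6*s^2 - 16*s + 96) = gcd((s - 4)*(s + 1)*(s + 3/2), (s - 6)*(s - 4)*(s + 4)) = s - 4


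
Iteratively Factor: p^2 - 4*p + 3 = (p - 1)*(p - 3)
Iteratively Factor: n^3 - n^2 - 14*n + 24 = (n - 3)*(n^2 + 2*n - 8) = (n - 3)*(n + 4)*(n - 2)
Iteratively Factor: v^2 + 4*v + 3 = (v + 3)*(v + 1)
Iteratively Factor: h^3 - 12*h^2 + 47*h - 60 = (h - 4)*(h^2 - 8*h + 15) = (h - 5)*(h - 4)*(h - 3)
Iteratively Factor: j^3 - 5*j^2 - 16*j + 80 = (j + 4)*(j^2 - 9*j + 20) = (j - 5)*(j + 4)*(j - 4)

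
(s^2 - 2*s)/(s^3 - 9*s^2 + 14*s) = 1/(s - 7)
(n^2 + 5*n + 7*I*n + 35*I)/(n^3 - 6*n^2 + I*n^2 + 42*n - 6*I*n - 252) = (n + 5)/(n^2 - 6*n*(1 + I) + 36*I)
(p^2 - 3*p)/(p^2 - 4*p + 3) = p/(p - 1)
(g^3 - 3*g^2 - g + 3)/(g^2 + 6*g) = (g^3 - 3*g^2 - g + 3)/(g*(g + 6))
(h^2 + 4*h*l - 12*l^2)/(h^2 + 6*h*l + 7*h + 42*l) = (h - 2*l)/(h + 7)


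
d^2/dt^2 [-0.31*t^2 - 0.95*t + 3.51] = -0.620000000000000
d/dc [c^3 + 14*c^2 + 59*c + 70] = 3*c^2 + 28*c + 59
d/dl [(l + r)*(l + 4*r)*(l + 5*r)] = 3*l^2 + 20*l*r + 29*r^2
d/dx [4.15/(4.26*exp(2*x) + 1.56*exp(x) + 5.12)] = (-35.358*exp(x) - 6.474)*exp(x)/(4.26*exp(2*x) + 1.56*exp(x) + 5.12)^2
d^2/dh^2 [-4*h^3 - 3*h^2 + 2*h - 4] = -24*h - 6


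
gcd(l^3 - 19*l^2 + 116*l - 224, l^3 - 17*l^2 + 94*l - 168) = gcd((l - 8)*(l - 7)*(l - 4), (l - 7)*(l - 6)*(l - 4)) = l^2 - 11*l + 28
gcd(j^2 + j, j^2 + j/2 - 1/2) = j + 1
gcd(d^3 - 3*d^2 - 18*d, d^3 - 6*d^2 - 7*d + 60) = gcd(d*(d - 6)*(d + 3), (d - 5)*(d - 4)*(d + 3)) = d + 3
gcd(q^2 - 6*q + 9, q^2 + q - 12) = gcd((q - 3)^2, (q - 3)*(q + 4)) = q - 3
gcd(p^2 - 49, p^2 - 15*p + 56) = p - 7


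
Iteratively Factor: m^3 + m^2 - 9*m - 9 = (m + 1)*(m^2 - 9) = (m + 1)*(m + 3)*(m - 3)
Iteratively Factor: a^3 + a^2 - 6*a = (a)*(a^2 + a - 6) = a*(a - 2)*(a + 3)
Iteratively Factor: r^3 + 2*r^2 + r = (r)*(r^2 + 2*r + 1) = r*(r + 1)*(r + 1)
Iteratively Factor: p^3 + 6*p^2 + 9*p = (p + 3)*(p^2 + 3*p) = p*(p + 3)*(p + 3)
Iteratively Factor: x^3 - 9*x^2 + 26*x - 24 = (x - 3)*(x^2 - 6*x + 8) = (x - 3)*(x - 2)*(x - 4)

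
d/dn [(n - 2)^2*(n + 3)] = (n - 2)*(3*n + 4)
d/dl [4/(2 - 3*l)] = 12/(3*l - 2)^2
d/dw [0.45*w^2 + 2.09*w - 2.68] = 0.9*w + 2.09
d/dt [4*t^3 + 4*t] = 12*t^2 + 4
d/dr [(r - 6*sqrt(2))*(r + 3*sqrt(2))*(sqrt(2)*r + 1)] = 3*sqrt(2)*r^2 - 10*r - 39*sqrt(2)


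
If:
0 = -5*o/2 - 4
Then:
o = -8/5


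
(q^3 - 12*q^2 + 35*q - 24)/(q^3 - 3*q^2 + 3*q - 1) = (q^2 - 11*q + 24)/(q^2 - 2*q + 1)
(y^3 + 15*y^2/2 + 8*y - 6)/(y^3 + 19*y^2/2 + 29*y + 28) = (2*y^2 + 11*y - 6)/(2*y^2 + 15*y + 28)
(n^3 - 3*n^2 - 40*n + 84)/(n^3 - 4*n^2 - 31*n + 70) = (n + 6)/(n + 5)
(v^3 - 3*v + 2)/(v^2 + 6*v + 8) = (v^2 - 2*v + 1)/(v + 4)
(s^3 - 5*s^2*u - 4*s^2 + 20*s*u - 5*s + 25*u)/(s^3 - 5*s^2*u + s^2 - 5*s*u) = (s - 5)/s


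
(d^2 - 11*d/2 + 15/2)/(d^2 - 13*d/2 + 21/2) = (2*d - 5)/(2*d - 7)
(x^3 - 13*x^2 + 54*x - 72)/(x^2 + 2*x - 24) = (x^2 - 9*x + 18)/(x + 6)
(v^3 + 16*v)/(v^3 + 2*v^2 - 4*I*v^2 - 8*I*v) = (v + 4*I)/(v + 2)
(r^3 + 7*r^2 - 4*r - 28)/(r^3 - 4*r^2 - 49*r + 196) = (r^2 - 4)/(r^2 - 11*r + 28)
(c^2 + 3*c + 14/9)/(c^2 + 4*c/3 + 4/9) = (3*c + 7)/(3*c + 2)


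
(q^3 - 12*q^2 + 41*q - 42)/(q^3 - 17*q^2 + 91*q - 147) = (q - 2)/(q - 7)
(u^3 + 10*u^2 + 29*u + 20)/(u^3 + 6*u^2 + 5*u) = (u + 4)/u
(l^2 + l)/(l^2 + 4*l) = (l + 1)/(l + 4)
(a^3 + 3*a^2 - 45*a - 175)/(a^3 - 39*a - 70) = (a + 5)/(a + 2)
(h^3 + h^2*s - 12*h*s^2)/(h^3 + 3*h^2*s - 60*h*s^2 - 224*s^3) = h*(-h + 3*s)/(-h^2 + h*s + 56*s^2)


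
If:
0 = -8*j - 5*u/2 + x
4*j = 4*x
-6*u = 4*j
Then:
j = 0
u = 0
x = 0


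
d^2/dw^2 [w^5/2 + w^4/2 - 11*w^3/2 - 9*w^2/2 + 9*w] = 10*w^3 + 6*w^2 - 33*w - 9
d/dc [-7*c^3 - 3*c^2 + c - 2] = -21*c^2 - 6*c + 1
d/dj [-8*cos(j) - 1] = 8*sin(j)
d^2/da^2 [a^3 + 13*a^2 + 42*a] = 6*a + 26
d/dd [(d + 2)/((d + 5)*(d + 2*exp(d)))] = (-(d + 2)*(d + 5)*(2*exp(d) + 1) - (d + 2)*(d + 2*exp(d)) + (d + 5)*(d + 2*exp(d)))/((d + 5)^2*(d + 2*exp(d))^2)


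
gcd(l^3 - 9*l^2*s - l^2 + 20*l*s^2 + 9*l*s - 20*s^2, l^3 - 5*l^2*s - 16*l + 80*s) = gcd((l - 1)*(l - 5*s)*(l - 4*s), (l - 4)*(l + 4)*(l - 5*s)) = -l + 5*s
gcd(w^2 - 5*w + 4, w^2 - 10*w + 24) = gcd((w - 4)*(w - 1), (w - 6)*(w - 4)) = w - 4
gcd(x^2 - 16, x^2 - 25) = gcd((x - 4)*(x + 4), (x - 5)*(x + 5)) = 1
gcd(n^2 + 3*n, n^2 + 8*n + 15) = n + 3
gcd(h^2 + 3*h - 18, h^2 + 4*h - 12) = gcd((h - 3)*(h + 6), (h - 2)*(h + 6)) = h + 6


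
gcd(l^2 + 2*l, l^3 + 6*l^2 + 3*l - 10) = l + 2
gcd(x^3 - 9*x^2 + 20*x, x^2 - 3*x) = x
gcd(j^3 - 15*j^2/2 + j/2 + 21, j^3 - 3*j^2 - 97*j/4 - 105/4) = j^2 - 11*j/2 - 21/2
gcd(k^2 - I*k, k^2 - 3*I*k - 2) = k - I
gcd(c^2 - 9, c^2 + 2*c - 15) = c - 3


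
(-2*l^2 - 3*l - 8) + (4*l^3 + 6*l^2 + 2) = 4*l^3 + 4*l^2 - 3*l - 6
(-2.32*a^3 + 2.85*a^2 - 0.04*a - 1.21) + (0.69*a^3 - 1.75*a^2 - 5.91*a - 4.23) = -1.63*a^3 + 1.1*a^2 - 5.95*a - 5.44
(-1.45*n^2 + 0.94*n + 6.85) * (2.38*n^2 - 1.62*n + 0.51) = -3.451*n^4 + 4.5862*n^3 + 14.0407*n^2 - 10.6176*n + 3.4935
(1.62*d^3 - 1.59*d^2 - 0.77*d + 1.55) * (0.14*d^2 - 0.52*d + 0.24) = 0.2268*d^5 - 1.065*d^4 + 1.1078*d^3 + 0.2358*d^2 - 0.9908*d + 0.372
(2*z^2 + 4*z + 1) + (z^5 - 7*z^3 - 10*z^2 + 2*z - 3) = z^5 - 7*z^3 - 8*z^2 + 6*z - 2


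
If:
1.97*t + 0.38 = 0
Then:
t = -0.19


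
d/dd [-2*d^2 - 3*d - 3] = -4*d - 3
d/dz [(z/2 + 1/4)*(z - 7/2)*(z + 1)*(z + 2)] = 2*z^3 - 35*z/4 - 45/8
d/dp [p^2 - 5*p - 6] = 2*p - 5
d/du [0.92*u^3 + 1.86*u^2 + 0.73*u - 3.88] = 2.76*u^2 + 3.72*u + 0.73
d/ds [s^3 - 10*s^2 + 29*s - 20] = 3*s^2 - 20*s + 29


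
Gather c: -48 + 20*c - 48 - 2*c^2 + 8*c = -2*c^2 + 28*c - 96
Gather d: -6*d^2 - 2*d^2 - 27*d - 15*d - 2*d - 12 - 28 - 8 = -8*d^2 - 44*d - 48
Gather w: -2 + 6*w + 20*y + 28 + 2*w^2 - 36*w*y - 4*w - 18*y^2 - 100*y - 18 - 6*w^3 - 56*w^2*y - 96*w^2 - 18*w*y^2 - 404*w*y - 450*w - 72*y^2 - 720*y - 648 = -6*w^3 + w^2*(-56*y - 94) + w*(-18*y^2 - 440*y - 448) - 90*y^2 - 800*y - 640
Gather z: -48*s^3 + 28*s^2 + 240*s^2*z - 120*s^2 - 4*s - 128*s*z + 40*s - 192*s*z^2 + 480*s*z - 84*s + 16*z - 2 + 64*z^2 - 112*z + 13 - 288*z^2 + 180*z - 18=-48*s^3 - 92*s^2 - 48*s + z^2*(-192*s - 224) + z*(240*s^2 + 352*s + 84) - 7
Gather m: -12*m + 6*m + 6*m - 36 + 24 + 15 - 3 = 0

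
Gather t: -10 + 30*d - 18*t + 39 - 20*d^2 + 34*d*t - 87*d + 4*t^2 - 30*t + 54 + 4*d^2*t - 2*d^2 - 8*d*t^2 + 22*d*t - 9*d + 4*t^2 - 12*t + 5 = -22*d^2 - 66*d + t^2*(8 - 8*d) + t*(4*d^2 + 56*d - 60) + 88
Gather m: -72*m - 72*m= -144*m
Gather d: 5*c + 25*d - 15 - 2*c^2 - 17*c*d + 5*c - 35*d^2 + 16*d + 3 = -2*c^2 + 10*c - 35*d^2 + d*(41 - 17*c) - 12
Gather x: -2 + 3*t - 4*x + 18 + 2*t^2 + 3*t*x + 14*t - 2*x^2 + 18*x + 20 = 2*t^2 + 17*t - 2*x^2 + x*(3*t + 14) + 36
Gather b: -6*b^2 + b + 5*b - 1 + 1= -6*b^2 + 6*b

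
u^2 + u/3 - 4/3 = (u - 1)*(u + 4/3)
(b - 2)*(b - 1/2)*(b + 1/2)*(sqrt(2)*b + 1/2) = sqrt(2)*b^4 - 2*sqrt(2)*b^3 + b^3/2 - b^2 - sqrt(2)*b^2/4 - b/8 + sqrt(2)*b/2 + 1/4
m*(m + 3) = m^2 + 3*m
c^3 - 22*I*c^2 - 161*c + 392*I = (c - 8*I)*(c - 7*I)^2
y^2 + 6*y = y*(y + 6)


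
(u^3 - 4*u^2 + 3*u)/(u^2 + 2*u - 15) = u*(u - 1)/(u + 5)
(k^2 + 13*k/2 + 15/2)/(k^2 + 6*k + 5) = (k + 3/2)/(k + 1)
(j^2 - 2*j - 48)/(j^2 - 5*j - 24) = (j + 6)/(j + 3)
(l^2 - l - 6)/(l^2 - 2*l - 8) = (l - 3)/(l - 4)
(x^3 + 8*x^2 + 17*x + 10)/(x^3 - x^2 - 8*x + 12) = (x^3 + 8*x^2 + 17*x + 10)/(x^3 - x^2 - 8*x + 12)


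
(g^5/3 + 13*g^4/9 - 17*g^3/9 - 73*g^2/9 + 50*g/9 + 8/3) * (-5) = -5*g^5/3 - 65*g^4/9 + 85*g^3/9 + 365*g^2/9 - 250*g/9 - 40/3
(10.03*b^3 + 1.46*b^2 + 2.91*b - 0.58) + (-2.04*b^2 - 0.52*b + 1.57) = 10.03*b^3 - 0.58*b^2 + 2.39*b + 0.99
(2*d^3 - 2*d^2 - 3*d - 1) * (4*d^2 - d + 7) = 8*d^5 - 10*d^4 + 4*d^3 - 15*d^2 - 20*d - 7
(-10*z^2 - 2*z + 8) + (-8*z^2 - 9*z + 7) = -18*z^2 - 11*z + 15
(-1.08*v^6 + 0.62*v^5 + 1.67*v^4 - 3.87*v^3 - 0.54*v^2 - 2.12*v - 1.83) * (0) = 0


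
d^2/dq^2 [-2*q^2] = -4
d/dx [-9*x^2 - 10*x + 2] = -18*x - 10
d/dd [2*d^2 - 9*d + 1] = 4*d - 9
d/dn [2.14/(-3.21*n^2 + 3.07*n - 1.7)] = (13.7388*n - 6.5698)/(3.21*n^2 - 3.07*n + 1.7)^2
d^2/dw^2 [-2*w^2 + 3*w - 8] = -4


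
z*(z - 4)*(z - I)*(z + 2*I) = z^4 - 4*z^3 + I*z^3 + 2*z^2 - 4*I*z^2 - 8*z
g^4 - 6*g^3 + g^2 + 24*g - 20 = (g - 5)*(g - 2)*(g - 1)*(g + 2)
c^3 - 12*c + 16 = (c - 2)^2*(c + 4)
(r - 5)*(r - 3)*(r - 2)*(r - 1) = r^4 - 11*r^3 + 41*r^2 - 61*r + 30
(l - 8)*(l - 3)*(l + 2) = l^3 - 9*l^2 + 2*l + 48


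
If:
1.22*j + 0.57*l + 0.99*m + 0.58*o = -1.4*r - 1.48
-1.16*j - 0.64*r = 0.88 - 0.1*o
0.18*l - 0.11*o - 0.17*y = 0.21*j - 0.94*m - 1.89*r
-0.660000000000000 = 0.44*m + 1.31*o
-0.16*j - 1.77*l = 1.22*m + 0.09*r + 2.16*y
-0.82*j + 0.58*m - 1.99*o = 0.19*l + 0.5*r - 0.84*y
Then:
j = -1.02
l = 0.75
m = -1.28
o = -0.07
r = 0.46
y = 0.16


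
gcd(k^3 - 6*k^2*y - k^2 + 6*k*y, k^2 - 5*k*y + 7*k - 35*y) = 1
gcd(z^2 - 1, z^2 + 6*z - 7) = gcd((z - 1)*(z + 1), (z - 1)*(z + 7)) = z - 1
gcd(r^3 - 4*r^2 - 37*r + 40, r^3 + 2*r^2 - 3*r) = r - 1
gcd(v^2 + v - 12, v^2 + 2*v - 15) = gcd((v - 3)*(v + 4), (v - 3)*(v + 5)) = v - 3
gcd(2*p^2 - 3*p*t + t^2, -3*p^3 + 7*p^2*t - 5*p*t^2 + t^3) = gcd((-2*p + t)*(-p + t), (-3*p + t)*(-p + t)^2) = p - t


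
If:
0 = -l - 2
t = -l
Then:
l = -2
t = 2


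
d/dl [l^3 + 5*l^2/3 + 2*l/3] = 3*l^2 + 10*l/3 + 2/3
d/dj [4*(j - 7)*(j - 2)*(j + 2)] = 12*j^2 - 56*j - 16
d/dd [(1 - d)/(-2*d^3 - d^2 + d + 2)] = (-4*d - 3)/(4*d^4 + 12*d^3 + 17*d^2 + 12*d + 4)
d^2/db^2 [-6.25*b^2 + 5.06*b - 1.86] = -12.5000000000000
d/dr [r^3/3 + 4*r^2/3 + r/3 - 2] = r^2 + 8*r/3 + 1/3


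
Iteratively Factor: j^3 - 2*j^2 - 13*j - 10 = (j - 5)*(j^2 + 3*j + 2) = (j - 5)*(j + 1)*(j + 2)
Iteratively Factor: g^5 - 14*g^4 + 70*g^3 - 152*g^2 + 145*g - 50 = (g - 1)*(g^4 - 13*g^3 + 57*g^2 - 95*g + 50) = (g - 2)*(g - 1)*(g^3 - 11*g^2 + 35*g - 25) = (g - 5)*(g - 2)*(g - 1)*(g^2 - 6*g + 5) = (g - 5)^2*(g - 2)*(g - 1)*(g - 1)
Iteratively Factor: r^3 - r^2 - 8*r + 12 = (r - 2)*(r^2 + r - 6) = (r - 2)*(r + 3)*(r - 2)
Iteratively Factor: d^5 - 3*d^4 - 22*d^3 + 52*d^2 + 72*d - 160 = (d - 2)*(d^4 - d^3 - 24*d^2 + 4*d + 80) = (d - 2)*(d + 4)*(d^3 - 5*d^2 - 4*d + 20) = (d - 2)^2*(d + 4)*(d^2 - 3*d - 10) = (d - 5)*(d - 2)^2*(d + 4)*(d + 2)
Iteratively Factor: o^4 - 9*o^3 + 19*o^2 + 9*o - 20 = (o - 4)*(o^3 - 5*o^2 - o + 5) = (o - 4)*(o - 1)*(o^2 - 4*o - 5) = (o - 4)*(o - 1)*(o + 1)*(o - 5)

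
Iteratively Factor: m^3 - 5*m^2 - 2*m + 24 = (m + 2)*(m^2 - 7*m + 12) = (m - 4)*(m + 2)*(m - 3)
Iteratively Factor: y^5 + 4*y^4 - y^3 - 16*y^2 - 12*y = (y + 2)*(y^4 + 2*y^3 - 5*y^2 - 6*y) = (y + 1)*(y + 2)*(y^3 + y^2 - 6*y) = (y + 1)*(y + 2)*(y + 3)*(y^2 - 2*y) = y*(y + 1)*(y + 2)*(y + 3)*(y - 2)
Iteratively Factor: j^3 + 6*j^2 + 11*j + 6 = (j + 2)*(j^2 + 4*j + 3) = (j + 1)*(j + 2)*(j + 3)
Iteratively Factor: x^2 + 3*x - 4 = (x - 1)*(x + 4)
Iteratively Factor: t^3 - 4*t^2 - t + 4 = (t - 1)*(t^2 - 3*t - 4) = (t - 4)*(t - 1)*(t + 1)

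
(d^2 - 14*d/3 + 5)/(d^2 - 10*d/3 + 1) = (3*d - 5)/(3*d - 1)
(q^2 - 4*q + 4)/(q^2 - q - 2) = (q - 2)/(q + 1)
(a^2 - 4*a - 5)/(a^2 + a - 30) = (a + 1)/(a + 6)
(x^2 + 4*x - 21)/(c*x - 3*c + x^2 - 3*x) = (x + 7)/(c + x)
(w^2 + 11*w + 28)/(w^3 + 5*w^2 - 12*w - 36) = (w^2 + 11*w + 28)/(w^3 + 5*w^2 - 12*w - 36)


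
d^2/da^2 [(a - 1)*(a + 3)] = 2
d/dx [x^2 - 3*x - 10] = 2*x - 3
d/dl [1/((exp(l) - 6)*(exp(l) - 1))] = (7 - 2*exp(l))*exp(l)/(exp(4*l) - 14*exp(3*l) + 61*exp(2*l) - 84*exp(l) + 36)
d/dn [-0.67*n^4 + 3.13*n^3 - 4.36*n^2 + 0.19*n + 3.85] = -2.68*n^3 + 9.39*n^2 - 8.72*n + 0.19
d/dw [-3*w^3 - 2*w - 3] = -9*w^2 - 2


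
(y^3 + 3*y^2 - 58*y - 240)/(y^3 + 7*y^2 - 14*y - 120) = (y - 8)/(y - 4)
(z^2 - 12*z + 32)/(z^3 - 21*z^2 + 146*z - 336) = (z - 4)/(z^2 - 13*z + 42)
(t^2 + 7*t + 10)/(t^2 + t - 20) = (t + 2)/(t - 4)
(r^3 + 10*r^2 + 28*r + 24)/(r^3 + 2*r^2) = 1 + 8/r + 12/r^2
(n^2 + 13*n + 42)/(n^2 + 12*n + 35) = (n + 6)/(n + 5)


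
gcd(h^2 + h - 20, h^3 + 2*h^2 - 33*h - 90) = h + 5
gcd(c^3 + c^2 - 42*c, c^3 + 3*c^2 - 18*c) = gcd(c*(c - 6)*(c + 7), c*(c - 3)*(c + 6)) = c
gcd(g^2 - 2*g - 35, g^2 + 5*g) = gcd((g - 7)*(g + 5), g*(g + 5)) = g + 5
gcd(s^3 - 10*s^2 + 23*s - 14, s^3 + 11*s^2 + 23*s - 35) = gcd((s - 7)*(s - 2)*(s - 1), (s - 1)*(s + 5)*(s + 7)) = s - 1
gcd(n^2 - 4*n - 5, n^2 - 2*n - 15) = n - 5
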